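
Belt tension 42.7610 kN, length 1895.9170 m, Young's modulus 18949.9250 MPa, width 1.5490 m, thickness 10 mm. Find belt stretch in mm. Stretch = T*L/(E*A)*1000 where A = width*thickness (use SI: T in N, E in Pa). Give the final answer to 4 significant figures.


A = 1.5490 * 0.01 = 0.01549 m^2
Stretch = 42.7610*1000 * 1895.9170 / (18949.9250e6 * 0.01549) * 1000
Stretch = 276.2 mm


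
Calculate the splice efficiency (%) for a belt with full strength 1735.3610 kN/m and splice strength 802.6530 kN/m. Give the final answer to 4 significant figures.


Eff = 802.6530 / 1735.3610 * 100
Eff = 46.25 %


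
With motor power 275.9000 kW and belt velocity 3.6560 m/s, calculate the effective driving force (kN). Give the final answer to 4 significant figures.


Te = P / v = 275.9000 / 3.6560
Te = 75.46 kN


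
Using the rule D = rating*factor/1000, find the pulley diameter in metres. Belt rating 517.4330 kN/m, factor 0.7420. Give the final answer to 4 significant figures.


D = 517.4330 * 0.7420 / 1000
D = 0.3839 m


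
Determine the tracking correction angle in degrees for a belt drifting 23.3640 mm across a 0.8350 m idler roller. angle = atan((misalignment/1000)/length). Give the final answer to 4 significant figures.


misalign_m = 23.3640 / 1000 = 0.023364 m
angle = atan(0.023364 / 0.8350)
angle = 1.603 deg


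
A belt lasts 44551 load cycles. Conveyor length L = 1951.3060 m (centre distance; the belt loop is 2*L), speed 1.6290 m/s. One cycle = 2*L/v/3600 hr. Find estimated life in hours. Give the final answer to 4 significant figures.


cycle_time = 2 * 1951.3060 / 1.6290 / 3600 = 0.665475 hr
life = 44551 * 0.665475 = 29650 hours


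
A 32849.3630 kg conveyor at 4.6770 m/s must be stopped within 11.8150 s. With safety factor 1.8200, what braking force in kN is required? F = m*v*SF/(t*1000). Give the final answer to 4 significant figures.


F = 32849.3630 * 4.6770 / 11.8150 * 1.8200 / 1000
F = 23.67 kN


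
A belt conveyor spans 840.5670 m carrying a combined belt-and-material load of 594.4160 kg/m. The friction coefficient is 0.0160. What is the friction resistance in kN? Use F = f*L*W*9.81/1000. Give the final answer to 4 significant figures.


F = 0.0160 * 840.5670 * 594.4160 * 9.81 / 1000
F = 78.42 kN


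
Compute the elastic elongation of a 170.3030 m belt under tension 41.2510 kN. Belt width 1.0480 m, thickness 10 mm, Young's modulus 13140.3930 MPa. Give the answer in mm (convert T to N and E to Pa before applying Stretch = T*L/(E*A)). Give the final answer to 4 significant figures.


A = 1.0480 * 0.01 = 0.01048 m^2
Stretch = 41.2510*1000 * 170.3030 / (13140.3930e6 * 0.01048) * 1000
Stretch = 51.01 mm


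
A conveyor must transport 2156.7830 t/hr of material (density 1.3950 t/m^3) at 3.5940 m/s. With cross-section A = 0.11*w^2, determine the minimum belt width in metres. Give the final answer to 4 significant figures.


A_req = 2156.7830 / (3.5940 * 1.3950 * 3600) = 0.119496 m^2
w = sqrt(0.119496 / 0.11)
w = 1.042 m


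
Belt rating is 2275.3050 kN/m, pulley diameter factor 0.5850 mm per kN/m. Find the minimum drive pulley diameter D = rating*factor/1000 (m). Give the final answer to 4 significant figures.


D = 2275.3050 * 0.5850 / 1000
D = 1.331 m


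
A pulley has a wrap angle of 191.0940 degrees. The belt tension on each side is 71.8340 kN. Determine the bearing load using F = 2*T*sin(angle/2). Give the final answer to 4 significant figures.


F = 2 * 71.8340 * sin(191.0940/2 deg)
F = 143.0 kN


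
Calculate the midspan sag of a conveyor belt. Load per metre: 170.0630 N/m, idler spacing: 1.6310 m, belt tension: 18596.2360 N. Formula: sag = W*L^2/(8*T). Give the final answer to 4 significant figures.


sag = 170.0630 * 1.6310^2 / (8 * 18596.2360)
sag = 0.003041 m


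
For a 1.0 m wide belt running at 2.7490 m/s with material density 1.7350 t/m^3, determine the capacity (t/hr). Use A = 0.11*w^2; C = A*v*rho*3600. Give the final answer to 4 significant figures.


A = 0.11 * 1.0^2 = 0.11 m^2
C = 0.11 * 2.7490 * 1.7350 * 3600
C = 1889 t/hr


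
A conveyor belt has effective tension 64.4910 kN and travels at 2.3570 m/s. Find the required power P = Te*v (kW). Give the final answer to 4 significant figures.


P = Te * v = 64.4910 * 2.3570
P = 152.0 kW


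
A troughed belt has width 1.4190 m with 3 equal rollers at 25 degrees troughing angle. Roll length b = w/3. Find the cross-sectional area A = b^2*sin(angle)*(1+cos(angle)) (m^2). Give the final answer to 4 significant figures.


b = 1.4190/3 = 0.473 m
A = 0.473^2 * sin(25 deg) * (1 + cos(25 deg))
A = 0.1802 m^2


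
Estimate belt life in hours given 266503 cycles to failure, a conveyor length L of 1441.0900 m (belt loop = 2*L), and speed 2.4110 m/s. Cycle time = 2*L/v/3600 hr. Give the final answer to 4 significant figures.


cycle_time = 2 * 1441.0900 / 2.4110 / 3600 = 0.332064 hr
life = 266503 * 0.332064 = 88500 hours


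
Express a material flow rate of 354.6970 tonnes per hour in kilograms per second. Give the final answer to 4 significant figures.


m_dot = 354.6970 * 1000 / 3600
m_dot = 98.53 kg/s


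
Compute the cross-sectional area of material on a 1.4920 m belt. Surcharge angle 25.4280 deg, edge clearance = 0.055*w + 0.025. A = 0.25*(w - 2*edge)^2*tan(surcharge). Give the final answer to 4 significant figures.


edge = 0.055*1.4920 + 0.025 = 0.10706 m
ew = 1.4920 - 2*0.10706 = 1.27788 m
A = 0.25 * 1.27788^2 * tan(25.4280 deg)
A = 0.1941 m^2


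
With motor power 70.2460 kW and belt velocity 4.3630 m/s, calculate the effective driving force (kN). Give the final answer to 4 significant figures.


Te = P / v = 70.2460 / 4.3630
Te = 16.10 kN


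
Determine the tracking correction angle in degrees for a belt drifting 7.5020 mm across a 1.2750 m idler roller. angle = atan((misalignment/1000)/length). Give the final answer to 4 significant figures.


misalign_m = 7.5020 / 1000 = 0.007502 m
angle = atan(0.007502 / 1.2750)
angle = 0.3371 deg


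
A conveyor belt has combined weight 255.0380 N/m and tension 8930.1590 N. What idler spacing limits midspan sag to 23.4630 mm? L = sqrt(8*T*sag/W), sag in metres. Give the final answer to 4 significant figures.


sag = 23.4630/1000 = 0.023463 m
L = sqrt(8 * 8930.1590 * 0.023463 / 255.0380)
L = 2.564 m


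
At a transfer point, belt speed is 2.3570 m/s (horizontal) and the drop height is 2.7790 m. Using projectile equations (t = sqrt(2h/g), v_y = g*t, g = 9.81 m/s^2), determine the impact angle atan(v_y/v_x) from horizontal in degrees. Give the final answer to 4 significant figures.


t = sqrt(2*2.7790/9.81) = 0.752705 s
v_y = 9.81 * 0.752705 = 7.38404 m/s
angle = atan(7.38404 / 2.3570) = 72.30 deg


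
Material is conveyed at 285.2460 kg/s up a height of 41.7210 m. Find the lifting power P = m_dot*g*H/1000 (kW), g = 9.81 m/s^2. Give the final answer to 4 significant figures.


P = 285.2460 * 9.81 * 41.7210 / 1000
P = 116.7 kW


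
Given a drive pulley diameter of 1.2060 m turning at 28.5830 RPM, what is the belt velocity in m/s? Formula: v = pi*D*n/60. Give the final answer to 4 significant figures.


v = pi * 1.2060 * 28.5830 / 60
v = 1.805 m/s


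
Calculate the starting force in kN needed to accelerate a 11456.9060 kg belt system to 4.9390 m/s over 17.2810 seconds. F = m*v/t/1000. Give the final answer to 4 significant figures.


F = 11456.9060 * 4.9390 / 17.2810 / 1000
F = 3.274 kN


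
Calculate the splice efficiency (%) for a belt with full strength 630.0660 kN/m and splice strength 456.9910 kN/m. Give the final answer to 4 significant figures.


Eff = 456.9910 / 630.0660 * 100
Eff = 72.53 %


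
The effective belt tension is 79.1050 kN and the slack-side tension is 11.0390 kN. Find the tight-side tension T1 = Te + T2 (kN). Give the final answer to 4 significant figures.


T1 = Te + T2 = 79.1050 + 11.0390
T1 = 90.14 kN


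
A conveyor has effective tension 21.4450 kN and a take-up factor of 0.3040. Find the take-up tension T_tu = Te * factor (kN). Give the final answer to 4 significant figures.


T_tu = 21.4450 * 0.3040
T_tu = 6.519 kN


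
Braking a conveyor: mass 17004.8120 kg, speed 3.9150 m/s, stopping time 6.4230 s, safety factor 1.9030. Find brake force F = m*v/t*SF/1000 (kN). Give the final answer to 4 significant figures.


F = 17004.8120 * 3.9150 / 6.4230 * 1.9030 / 1000
F = 19.72 kN


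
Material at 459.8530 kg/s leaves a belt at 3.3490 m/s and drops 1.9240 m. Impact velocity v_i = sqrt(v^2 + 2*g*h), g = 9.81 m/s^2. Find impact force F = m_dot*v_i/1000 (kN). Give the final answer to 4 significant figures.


v_i = sqrt(3.3490^2 + 2*9.81*1.9240) = 6.99748 m/s
F = 459.8530 * 6.99748 / 1000
F = 3.218 kN


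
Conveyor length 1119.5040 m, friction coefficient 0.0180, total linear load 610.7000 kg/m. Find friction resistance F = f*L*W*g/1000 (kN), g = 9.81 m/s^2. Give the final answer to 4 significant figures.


F = 0.0180 * 1119.5040 * 610.7000 * 9.81 / 1000
F = 120.7 kN


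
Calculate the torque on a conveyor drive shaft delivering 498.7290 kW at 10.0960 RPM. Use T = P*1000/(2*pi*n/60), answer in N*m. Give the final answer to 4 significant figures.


omega = 2*pi*10.0960/60 = 1.05725 rad/s
T = 498.7290*1000 / 1.05725
T = 471700 N*m


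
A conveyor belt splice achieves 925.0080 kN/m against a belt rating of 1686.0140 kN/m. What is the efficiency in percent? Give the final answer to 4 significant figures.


Eff = 925.0080 / 1686.0140 * 100
Eff = 54.86 %


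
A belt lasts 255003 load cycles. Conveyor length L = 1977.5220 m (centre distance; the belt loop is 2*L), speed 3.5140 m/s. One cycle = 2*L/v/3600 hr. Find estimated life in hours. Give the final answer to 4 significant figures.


cycle_time = 2 * 1977.5220 / 3.5140 / 3600 = 0.312642 hr
life = 255003 * 0.312642 = 79720 hours


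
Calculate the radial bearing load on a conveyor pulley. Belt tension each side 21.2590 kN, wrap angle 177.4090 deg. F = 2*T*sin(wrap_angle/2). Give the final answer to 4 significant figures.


F = 2 * 21.2590 * sin(177.4090/2 deg)
F = 42.51 kN


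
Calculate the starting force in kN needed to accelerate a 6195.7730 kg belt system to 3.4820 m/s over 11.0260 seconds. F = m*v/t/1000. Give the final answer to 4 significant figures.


F = 6195.7730 * 3.4820 / 11.0260 / 1000
F = 1.957 kN


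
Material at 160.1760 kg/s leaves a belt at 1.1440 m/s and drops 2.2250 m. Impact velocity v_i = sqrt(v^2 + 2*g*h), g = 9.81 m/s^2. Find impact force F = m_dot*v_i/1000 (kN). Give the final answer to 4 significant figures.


v_i = sqrt(1.1440^2 + 2*9.81*2.2250) = 6.70546 m/s
F = 160.1760 * 6.70546 / 1000
F = 1.074 kN


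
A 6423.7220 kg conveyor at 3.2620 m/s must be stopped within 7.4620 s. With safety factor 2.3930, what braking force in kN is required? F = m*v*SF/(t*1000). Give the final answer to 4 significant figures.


F = 6423.7220 * 3.2620 / 7.4620 * 2.3930 / 1000
F = 6.720 kN


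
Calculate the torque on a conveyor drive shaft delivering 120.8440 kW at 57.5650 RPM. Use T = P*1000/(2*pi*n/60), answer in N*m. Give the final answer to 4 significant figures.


omega = 2*pi*57.5650/60 = 6.02819 rad/s
T = 120.8440*1000 / 6.02819
T = 20050 N*m


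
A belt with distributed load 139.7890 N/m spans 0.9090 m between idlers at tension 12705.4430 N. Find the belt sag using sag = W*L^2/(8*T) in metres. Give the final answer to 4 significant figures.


sag = 139.7890 * 0.9090^2 / (8 * 12705.4430)
sag = 0.001136 m


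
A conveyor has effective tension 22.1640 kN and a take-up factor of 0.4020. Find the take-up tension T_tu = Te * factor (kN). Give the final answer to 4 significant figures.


T_tu = 22.1640 * 0.4020
T_tu = 8.910 kN


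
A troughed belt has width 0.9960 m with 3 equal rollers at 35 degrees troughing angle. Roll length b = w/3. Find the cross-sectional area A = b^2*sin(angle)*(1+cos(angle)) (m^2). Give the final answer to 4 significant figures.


b = 0.9960/3 = 0.332 m
A = 0.332^2 * sin(35 deg) * (1 + cos(35 deg))
A = 0.1150 m^2


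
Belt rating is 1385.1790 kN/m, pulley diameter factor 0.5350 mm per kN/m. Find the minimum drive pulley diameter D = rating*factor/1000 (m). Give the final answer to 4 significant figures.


D = 1385.1790 * 0.5350 / 1000
D = 0.7411 m


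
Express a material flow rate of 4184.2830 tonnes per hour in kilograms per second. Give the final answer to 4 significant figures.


m_dot = 4184.2830 * 1000 / 3600
m_dot = 1162 kg/s


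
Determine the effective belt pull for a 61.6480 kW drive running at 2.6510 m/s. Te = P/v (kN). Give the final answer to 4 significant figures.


Te = P / v = 61.6480 / 2.6510
Te = 23.25 kN


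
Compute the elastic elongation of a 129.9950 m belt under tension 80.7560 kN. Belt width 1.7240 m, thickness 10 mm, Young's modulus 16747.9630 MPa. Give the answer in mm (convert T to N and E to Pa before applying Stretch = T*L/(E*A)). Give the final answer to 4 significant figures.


A = 1.7240 * 0.01 = 0.01724 m^2
Stretch = 80.7560*1000 * 129.9950 / (16747.9630e6 * 0.01724) * 1000
Stretch = 36.36 mm


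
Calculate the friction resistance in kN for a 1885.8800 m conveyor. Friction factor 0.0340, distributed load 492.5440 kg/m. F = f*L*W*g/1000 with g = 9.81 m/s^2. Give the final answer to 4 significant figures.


F = 0.0340 * 1885.8800 * 492.5440 * 9.81 / 1000
F = 309.8 kN


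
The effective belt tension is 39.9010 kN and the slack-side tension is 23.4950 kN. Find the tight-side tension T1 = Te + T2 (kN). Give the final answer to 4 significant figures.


T1 = Te + T2 = 39.9010 + 23.4950
T1 = 63.40 kN


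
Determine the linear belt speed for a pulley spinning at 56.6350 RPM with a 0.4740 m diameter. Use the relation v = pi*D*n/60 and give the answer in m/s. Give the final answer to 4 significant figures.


v = pi * 0.4740 * 56.6350 / 60
v = 1.406 m/s


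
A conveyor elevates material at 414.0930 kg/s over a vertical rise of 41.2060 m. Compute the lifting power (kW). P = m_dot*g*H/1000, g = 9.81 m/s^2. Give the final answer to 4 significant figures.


P = 414.0930 * 9.81 * 41.2060 / 1000
P = 167.4 kW


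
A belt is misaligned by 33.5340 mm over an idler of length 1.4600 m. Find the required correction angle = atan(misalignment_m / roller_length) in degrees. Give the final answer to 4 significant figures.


misalign_m = 33.5340 / 1000 = 0.033534 m
angle = atan(0.033534 / 1.4600)
angle = 1.316 deg


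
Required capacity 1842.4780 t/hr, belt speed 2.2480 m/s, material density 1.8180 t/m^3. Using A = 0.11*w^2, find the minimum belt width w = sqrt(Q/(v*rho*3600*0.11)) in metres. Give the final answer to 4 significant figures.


A_req = 1842.4780 / (2.2480 * 1.8180 * 3600) = 0.12523 m^2
w = sqrt(0.12523 / 0.11)
w = 1.067 m


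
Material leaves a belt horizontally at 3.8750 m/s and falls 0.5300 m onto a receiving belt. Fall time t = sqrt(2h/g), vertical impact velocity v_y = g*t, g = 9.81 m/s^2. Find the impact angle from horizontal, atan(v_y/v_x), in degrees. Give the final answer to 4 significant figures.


t = sqrt(2*0.5300/9.81) = 0.328714 s
v_y = 9.81 * 0.328714 = 3.22468 m/s
angle = atan(3.22468 / 3.8750) = 39.77 deg


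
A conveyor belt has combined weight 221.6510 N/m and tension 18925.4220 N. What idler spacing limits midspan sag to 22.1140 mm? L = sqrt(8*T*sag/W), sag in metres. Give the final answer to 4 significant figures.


sag = 22.1140/1000 = 0.022114 m
L = sqrt(8 * 18925.4220 * 0.022114 / 221.6510)
L = 3.887 m


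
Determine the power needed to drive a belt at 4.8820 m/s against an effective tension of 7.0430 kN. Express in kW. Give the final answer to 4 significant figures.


P = Te * v = 7.0430 * 4.8820
P = 34.38 kW


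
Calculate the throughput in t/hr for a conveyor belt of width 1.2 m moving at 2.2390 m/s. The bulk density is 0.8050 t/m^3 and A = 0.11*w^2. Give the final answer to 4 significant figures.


A = 0.11 * 1.2^2 = 0.1584 m^2
C = 0.1584 * 2.2390 * 0.8050 * 3600
C = 1028 t/hr


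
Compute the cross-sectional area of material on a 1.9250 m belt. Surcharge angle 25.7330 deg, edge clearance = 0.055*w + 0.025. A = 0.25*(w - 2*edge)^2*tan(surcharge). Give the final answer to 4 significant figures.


edge = 0.055*1.9250 + 0.025 = 0.130875 m
ew = 1.9250 - 2*0.130875 = 1.66325 m
A = 0.25 * 1.66325^2 * tan(25.7330 deg)
A = 0.3333 m^2


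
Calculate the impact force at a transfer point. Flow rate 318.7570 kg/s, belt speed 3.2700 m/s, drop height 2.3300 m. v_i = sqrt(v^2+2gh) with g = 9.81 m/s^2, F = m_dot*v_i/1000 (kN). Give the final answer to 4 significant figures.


v_i = sqrt(3.2700^2 + 2*9.81*2.3300) = 7.51049 m/s
F = 318.7570 * 7.51049 / 1000
F = 2.394 kN


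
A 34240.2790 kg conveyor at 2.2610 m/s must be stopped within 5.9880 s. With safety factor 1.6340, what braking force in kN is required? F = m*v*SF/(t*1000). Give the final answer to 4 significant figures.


F = 34240.2790 * 2.2610 / 5.9880 * 1.6340 / 1000
F = 21.13 kN


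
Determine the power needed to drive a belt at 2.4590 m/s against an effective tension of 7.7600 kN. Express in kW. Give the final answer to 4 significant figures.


P = Te * v = 7.7600 * 2.4590
P = 19.08 kW


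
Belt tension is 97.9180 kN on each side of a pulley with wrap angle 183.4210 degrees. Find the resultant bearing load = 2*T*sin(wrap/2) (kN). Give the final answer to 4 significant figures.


F = 2 * 97.9180 * sin(183.4210/2 deg)
F = 195.7 kN


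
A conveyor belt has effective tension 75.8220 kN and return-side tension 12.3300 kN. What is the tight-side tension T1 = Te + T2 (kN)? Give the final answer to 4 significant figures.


T1 = Te + T2 = 75.8220 + 12.3300
T1 = 88.15 kN


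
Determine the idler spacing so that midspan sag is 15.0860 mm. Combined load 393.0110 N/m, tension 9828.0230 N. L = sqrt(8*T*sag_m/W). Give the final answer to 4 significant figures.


sag = 15.0860/1000 = 0.015086 m
L = sqrt(8 * 9828.0230 * 0.015086 / 393.0110)
L = 1.737 m


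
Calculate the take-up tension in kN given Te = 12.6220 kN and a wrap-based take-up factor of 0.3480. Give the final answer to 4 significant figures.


T_tu = 12.6220 * 0.3480
T_tu = 4.392 kN


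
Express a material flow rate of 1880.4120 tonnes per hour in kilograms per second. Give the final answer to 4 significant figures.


m_dot = 1880.4120 * 1000 / 3600
m_dot = 522.3 kg/s


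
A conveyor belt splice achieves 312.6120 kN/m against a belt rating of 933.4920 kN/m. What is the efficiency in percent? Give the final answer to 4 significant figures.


Eff = 312.6120 / 933.4920 * 100
Eff = 33.49 %


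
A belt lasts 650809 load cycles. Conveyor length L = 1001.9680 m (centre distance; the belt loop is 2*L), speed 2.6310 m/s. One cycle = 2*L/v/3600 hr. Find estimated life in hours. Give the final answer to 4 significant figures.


cycle_time = 2 * 1001.9680 / 2.6310 / 3600 = 0.211573 hr
life = 650809 * 0.211573 = 137700 hours


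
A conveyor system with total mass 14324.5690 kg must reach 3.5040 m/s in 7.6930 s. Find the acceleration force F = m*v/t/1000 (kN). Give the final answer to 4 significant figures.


F = 14324.5690 * 3.5040 / 7.6930 / 1000
F = 6.525 kN


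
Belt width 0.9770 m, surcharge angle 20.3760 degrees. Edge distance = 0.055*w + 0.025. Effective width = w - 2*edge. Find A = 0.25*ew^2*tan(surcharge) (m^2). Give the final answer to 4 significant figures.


edge = 0.055*0.9770 + 0.025 = 0.078735 m
ew = 0.9770 - 2*0.078735 = 0.81953 m
A = 0.25 * 0.81953^2 * tan(20.3760 deg)
A = 0.06236 m^2


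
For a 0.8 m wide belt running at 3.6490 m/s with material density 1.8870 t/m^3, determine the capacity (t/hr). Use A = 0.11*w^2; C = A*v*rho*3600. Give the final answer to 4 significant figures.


A = 0.11 * 0.8^2 = 0.0704 m^2
C = 0.0704 * 3.6490 * 1.8870 * 3600
C = 1745 t/hr


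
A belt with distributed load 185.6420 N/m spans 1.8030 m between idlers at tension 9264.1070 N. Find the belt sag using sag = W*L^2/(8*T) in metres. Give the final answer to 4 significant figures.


sag = 185.6420 * 1.8030^2 / (8 * 9264.1070)
sag = 0.008143 m


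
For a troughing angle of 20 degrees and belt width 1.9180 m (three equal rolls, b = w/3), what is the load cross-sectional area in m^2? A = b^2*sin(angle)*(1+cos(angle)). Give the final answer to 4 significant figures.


b = 1.9180/3 = 0.639333 m
A = 0.639333^2 * sin(20 deg) * (1 + cos(20 deg))
A = 0.2712 m^2


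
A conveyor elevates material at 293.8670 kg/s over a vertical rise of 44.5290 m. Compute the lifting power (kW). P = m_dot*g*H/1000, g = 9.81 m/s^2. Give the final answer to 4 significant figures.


P = 293.8670 * 9.81 * 44.5290 / 1000
P = 128.4 kW


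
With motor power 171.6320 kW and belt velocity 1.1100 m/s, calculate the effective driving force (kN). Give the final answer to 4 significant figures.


Te = P / v = 171.6320 / 1.1100
Te = 154.6 kN


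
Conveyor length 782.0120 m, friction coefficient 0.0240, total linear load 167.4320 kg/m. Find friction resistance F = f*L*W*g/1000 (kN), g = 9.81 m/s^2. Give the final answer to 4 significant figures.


F = 0.0240 * 782.0120 * 167.4320 * 9.81 / 1000
F = 30.83 kN


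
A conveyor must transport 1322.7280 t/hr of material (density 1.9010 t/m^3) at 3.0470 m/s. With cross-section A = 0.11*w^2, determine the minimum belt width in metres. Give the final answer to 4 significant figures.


A_req = 1322.7280 / (3.0470 * 1.9010 * 3600) = 0.0634327 m^2
w = sqrt(0.0634327 / 0.11)
w = 0.7594 m


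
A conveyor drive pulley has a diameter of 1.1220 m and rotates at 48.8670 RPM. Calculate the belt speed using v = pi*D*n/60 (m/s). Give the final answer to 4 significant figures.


v = pi * 1.1220 * 48.8670 / 60
v = 2.871 m/s


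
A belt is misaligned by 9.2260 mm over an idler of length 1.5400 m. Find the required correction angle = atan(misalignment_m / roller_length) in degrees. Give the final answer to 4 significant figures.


misalign_m = 9.2260 / 1000 = 0.009226 m
angle = atan(0.009226 / 1.5400)
angle = 0.3432 deg


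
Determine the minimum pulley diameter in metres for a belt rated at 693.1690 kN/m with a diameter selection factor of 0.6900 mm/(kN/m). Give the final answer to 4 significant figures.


D = 693.1690 * 0.6900 / 1000
D = 0.4783 m


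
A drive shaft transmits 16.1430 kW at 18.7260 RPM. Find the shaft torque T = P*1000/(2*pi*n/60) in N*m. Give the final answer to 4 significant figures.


omega = 2*pi*18.7260/60 = 1.96098 rad/s
T = 16.1430*1000 / 1.96098
T = 8232 N*m


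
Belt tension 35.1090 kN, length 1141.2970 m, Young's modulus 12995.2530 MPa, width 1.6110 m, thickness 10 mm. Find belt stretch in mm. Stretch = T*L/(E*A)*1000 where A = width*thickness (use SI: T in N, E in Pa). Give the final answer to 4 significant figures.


A = 1.6110 * 0.01 = 0.01611 m^2
Stretch = 35.1090*1000 * 1141.2970 / (12995.2530e6 * 0.01611) * 1000
Stretch = 191.4 mm


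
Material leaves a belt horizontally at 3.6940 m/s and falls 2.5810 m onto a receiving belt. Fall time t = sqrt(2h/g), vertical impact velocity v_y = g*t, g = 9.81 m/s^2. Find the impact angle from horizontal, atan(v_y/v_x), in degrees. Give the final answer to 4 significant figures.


t = sqrt(2*2.5810/9.81) = 0.725395 s
v_y = 9.81 * 0.725395 = 7.11612 m/s
angle = atan(7.11612 / 3.6940) = 62.57 deg


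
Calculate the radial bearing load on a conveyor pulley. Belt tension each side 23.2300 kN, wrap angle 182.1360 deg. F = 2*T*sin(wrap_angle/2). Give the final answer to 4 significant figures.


F = 2 * 23.2300 * sin(182.1360/2 deg)
F = 46.45 kN


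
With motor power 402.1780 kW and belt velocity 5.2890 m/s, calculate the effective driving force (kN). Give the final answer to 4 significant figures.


Te = P / v = 402.1780 / 5.2890
Te = 76.04 kN


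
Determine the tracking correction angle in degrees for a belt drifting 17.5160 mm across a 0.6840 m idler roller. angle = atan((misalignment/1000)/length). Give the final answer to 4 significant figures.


misalign_m = 17.5160 / 1000 = 0.017516 m
angle = atan(0.017516 / 0.6840)
angle = 1.467 deg


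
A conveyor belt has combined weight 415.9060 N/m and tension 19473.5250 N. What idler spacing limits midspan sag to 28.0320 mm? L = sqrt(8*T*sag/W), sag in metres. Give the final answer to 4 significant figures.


sag = 28.0320/1000 = 0.028032 m
L = sqrt(8 * 19473.5250 * 0.028032 / 415.9060)
L = 3.240 m


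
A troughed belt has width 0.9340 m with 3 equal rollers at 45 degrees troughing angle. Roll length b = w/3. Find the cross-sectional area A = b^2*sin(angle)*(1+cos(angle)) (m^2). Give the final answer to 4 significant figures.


b = 0.9340/3 = 0.311333 m
A = 0.311333^2 * sin(45 deg) * (1 + cos(45 deg))
A = 0.1170 m^2


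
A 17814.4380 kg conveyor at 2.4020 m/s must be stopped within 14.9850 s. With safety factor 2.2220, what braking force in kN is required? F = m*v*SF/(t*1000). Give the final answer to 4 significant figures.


F = 17814.4380 * 2.4020 / 14.9850 * 2.2220 / 1000
F = 6.345 kN


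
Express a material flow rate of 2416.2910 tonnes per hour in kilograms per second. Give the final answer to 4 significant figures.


m_dot = 2416.2910 * 1000 / 3600
m_dot = 671.2 kg/s


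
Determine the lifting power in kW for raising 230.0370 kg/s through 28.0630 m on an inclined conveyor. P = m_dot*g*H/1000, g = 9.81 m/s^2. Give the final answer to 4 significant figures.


P = 230.0370 * 9.81 * 28.0630 / 1000
P = 63.33 kW


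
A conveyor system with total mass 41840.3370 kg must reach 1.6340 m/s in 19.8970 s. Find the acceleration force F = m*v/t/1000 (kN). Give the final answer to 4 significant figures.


F = 41840.3370 * 1.6340 / 19.8970 / 1000
F = 3.436 kN


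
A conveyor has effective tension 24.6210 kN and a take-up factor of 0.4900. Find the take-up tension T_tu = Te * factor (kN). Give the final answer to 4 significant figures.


T_tu = 24.6210 * 0.4900
T_tu = 12.06 kN


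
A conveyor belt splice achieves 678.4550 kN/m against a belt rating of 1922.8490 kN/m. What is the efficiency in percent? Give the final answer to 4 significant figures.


Eff = 678.4550 / 1922.8490 * 100
Eff = 35.28 %


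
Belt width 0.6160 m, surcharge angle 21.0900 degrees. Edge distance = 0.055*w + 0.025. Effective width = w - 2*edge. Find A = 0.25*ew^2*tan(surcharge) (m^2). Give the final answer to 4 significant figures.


edge = 0.055*0.6160 + 0.025 = 0.05888 m
ew = 0.6160 - 2*0.05888 = 0.49824 m
A = 0.25 * 0.49824^2 * tan(21.0900 deg)
A = 0.02393 m^2


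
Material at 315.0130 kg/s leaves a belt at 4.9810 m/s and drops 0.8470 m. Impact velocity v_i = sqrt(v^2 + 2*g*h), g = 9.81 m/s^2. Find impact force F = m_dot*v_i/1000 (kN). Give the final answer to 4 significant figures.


v_i = sqrt(4.9810^2 + 2*9.81*0.8470) = 6.4365 m/s
F = 315.0130 * 6.4365 / 1000
F = 2.028 kN


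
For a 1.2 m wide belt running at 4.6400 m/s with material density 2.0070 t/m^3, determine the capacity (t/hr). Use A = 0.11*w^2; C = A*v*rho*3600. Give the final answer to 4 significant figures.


A = 0.11 * 1.2^2 = 0.1584 m^2
C = 0.1584 * 4.6400 * 2.0070 * 3600
C = 5310 t/hr


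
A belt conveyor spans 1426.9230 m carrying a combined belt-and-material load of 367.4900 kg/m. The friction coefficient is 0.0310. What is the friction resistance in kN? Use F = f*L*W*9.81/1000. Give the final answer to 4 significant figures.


F = 0.0310 * 1426.9230 * 367.4900 * 9.81 / 1000
F = 159.5 kN


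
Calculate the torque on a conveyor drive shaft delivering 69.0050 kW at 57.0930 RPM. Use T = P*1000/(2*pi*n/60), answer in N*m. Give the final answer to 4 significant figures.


omega = 2*pi*57.0930/60 = 5.97876 rad/s
T = 69.0050*1000 / 5.97876
T = 11540 N*m


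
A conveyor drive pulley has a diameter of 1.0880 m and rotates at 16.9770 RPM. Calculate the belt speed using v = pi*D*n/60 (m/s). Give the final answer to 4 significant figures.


v = pi * 1.0880 * 16.9770 / 60
v = 0.9671 m/s


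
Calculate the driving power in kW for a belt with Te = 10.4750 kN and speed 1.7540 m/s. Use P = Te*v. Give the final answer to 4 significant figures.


P = Te * v = 10.4750 * 1.7540
P = 18.37 kW


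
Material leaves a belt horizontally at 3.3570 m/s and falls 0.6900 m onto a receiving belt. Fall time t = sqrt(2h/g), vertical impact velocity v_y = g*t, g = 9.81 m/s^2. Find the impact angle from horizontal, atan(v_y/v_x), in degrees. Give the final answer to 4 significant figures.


t = sqrt(2*0.6900/9.81) = 0.375064 s
v_y = 9.81 * 0.375064 = 3.67938 m/s
angle = atan(3.67938 / 3.3570) = 47.62 deg


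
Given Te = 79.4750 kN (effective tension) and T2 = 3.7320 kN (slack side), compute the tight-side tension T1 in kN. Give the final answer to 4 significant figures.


T1 = Te + T2 = 79.4750 + 3.7320
T1 = 83.21 kN


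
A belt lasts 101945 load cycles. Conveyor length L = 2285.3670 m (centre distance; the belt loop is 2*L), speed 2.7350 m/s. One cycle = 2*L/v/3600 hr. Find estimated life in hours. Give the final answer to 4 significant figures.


cycle_time = 2 * 2285.3670 / 2.7350 / 3600 = 0.464222 hr
life = 101945 * 0.464222 = 47330 hours


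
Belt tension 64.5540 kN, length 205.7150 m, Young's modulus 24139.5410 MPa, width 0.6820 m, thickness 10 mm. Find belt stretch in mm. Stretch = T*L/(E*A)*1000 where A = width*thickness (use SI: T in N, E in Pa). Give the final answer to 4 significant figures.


A = 0.6820 * 0.01 = 0.00682 m^2
Stretch = 64.5540*1000 * 205.7150 / (24139.5410e6 * 0.00682) * 1000
Stretch = 80.66 mm


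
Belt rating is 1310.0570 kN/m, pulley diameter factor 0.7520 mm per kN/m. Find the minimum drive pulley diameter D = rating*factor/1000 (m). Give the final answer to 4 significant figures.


D = 1310.0570 * 0.7520 / 1000
D = 0.9852 m


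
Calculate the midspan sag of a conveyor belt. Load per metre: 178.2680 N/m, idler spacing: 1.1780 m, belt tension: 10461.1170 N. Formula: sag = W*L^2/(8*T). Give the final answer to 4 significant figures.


sag = 178.2680 * 1.1780^2 / (8 * 10461.1170)
sag = 0.002956 m


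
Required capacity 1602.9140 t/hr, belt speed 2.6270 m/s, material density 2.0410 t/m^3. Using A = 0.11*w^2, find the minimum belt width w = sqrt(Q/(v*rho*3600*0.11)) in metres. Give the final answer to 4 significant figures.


A_req = 1602.9140 / (2.6270 * 2.0410 * 3600) = 0.0830433 m^2
w = sqrt(0.0830433 / 0.11)
w = 0.8689 m


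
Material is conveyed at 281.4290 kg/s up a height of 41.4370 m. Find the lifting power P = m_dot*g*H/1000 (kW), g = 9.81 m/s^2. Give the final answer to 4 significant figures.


P = 281.4290 * 9.81 * 41.4370 / 1000
P = 114.4 kW


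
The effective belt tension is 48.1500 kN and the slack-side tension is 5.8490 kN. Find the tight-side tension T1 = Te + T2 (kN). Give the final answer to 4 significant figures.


T1 = Te + T2 = 48.1500 + 5.8490
T1 = 54.00 kN


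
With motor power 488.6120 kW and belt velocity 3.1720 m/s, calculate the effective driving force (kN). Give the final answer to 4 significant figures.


Te = P / v = 488.6120 / 3.1720
Te = 154.0 kN


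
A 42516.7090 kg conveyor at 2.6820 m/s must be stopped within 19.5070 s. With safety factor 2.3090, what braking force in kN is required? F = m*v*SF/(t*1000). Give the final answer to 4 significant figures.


F = 42516.7090 * 2.6820 / 19.5070 * 2.3090 / 1000
F = 13.50 kN


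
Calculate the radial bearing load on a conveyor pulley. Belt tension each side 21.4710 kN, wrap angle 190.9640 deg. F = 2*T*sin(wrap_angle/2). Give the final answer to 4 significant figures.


F = 2 * 21.4710 * sin(190.9640/2 deg)
F = 42.75 kN


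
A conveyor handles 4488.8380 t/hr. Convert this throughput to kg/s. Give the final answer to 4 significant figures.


m_dot = 4488.8380 * 1000 / 3600
m_dot = 1247 kg/s


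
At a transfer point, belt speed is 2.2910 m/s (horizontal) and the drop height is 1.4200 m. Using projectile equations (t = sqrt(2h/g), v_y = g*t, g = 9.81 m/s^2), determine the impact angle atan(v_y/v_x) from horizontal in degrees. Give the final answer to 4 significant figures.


t = sqrt(2*1.4200/9.81) = 0.538053 s
v_y = 9.81 * 0.538053 = 5.2783 m/s
angle = atan(5.2783 / 2.2910) = 66.54 deg


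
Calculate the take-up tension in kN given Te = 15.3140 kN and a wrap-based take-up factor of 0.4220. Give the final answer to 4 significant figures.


T_tu = 15.3140 * 0.4220
T_tu = 6.463 kN


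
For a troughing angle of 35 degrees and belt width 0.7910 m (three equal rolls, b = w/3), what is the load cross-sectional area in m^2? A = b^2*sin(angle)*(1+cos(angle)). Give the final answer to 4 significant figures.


b = 0.7910/3 = 0.263667 m
A = 0.263667^2 * sin(35 deg) * (1 + cos(35 deg))
A = 0.07254 m^2


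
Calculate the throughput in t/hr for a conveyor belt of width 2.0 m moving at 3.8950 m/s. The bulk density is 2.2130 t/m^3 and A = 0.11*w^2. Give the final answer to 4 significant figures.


A = 0.11 * 2.0^2 = 0.44 m^2
C = 0.44 * 3.8950 * 2.2130 * 3600
C = 13650 t/hr


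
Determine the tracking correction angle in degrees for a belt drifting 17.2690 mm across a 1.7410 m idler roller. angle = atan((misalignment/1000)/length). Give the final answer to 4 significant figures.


misalign_m = 17.2690 / 1000 = 0.017269 m
angle = atan(0.017269 / 1.7410)
angle = 0.5683 deg


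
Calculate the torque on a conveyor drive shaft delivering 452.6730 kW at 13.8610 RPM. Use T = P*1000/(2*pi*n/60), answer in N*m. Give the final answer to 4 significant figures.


omega = 2*pi*13.8610/60 = 1.45152 rad/s
T = 452.6730*1000 / 1.45152
T = 311900 N*m


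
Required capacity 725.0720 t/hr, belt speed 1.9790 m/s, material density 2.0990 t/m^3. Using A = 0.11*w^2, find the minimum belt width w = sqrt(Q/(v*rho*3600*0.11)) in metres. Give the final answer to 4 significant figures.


A_req = 725.0720 / (1.9790 * 2.0990 * 3600) = 0.0484865 m^2
w = sqrt(0.0484865 / 0.11)
w = 0.6639 m


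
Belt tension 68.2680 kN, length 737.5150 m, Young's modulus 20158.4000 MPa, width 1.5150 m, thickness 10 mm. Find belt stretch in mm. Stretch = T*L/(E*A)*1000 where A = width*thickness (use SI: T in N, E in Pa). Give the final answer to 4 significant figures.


A = 1.5150 * 0.01 = 0.01515 m^2
Stretch = 68.2680*1000 * 737.5150 / (20158.4000e6 * 0.01515) * 1000
Stretch = 164.9 mm


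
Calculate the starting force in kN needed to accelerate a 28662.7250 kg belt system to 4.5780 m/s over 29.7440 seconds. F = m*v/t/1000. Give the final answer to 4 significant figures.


F = 28662.7250 * 4.5780 / 29.7440 / 1000
F = 4.412 kN


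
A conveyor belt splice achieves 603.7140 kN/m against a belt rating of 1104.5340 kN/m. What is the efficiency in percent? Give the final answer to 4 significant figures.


Eff = 603.7140 / 1104.5340 * 100
Eff = 54.66 %


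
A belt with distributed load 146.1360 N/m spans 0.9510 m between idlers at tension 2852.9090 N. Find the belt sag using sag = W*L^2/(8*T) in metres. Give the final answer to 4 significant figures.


sag = 146.1360 * 0.9510^2 / (8 * 2852.9090)
sag = 0.005791 m


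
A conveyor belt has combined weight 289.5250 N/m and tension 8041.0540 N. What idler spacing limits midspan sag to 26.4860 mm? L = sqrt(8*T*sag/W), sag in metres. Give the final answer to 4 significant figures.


sag = 26.4860/1000 = 0.026486 m
L = sqrt(8 * 8041.0540 * 0.026486 / 289.5250)
L = 2.426 m


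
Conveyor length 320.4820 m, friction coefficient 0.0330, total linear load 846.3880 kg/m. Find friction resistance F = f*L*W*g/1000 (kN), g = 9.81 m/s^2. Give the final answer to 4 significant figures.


F = 0.0330 * 320.4820 * 846.3880 * 9.81 / 1000
F = 87.81 kN


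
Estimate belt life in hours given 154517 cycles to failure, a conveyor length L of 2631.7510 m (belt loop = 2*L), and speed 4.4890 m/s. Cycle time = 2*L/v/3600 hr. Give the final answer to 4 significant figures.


cycle_time = 2 * 2631.7510 / 4.4890 / 3600 = 0.325704 hr
life = 154517 * 0.325704 = 50330 hours


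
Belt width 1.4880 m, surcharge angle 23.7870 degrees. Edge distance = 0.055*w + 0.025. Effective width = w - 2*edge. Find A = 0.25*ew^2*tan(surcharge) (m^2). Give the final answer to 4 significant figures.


edge = 0.055*1.4880 + 0.025 = 0.10684 m
ew = 1.4880 - 2*0.10684 = 1.27432 m
A = 0.25 * 1.27432^2 * tan(23.7870 deg)
A = 0.1789 m^2


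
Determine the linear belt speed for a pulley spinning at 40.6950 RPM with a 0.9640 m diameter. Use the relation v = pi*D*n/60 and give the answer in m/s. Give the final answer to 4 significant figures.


v = pi * 0.9640 * 40.6950 / 60
v = 2.054 m/s


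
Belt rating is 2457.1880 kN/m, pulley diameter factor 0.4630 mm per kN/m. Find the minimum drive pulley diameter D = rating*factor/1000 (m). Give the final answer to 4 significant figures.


D = 2457.1880 * 0.4630 / 1000
D = 1.138 m


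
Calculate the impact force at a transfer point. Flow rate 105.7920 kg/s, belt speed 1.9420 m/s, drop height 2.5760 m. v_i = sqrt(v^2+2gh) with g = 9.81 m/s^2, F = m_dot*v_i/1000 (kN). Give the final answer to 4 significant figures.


v_i = sqrt(1.9420^2 + 2*9.81*2.5760) = 7.3697 m/s
F = 105.7920 * 7.3697 / 1000
F = 0.7797 kN


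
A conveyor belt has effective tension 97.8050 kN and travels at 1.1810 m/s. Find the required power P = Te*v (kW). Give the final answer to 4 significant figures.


P = Te * v = 97.8050 * 1.1810
P = 115.5 kW


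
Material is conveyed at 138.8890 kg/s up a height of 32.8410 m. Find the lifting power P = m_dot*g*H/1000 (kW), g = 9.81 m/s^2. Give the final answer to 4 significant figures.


P = 138.8890 * 9.81 * 32.8410 / 1000
P = 44.75 kW


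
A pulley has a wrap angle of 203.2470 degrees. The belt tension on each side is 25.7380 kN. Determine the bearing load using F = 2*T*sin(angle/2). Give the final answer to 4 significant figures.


F = 2 * 25.7380 * sin(203.2470/2 deg)
F = 50.42 kN


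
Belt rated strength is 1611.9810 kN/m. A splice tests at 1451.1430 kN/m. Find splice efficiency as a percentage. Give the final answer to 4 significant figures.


Eff = 1451.1430 / 1611.9810 * 100
Eff = 90.02 %


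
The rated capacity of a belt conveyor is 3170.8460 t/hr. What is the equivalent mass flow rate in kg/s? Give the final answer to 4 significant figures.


m_dot = 3170.8460 * 1000 / 3600
m_dot = 880.8 kg/s


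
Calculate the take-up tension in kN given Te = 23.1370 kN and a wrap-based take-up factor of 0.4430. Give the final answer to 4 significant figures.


T_tu = 23.1370 * 0.4430
T_tu = 10.25 kN


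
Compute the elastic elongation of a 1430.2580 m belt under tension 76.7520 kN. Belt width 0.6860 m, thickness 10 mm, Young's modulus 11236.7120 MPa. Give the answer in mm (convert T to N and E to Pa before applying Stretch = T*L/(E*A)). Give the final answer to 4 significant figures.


A = 0.6860 * 0.01 = 0.00686 m^2
Stretch = 76.7520*1000 * 1430.2580 / (11236.7120e6 * 0.00686) * 1000
Stretch = 1424 mm


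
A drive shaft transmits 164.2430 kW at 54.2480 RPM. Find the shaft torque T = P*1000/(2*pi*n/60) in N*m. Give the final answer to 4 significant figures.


omega = 2*pi*54.2480/60 = 5.68084 rad/s
T = 164.2430*1000 / 5.68084
T = 28910 N*m


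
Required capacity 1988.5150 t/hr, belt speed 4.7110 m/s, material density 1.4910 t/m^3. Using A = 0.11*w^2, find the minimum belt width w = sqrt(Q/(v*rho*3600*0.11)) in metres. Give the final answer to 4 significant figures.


A_req = 1988.5150 / (4.7110 * 1.4910 * 3600) = 0.0786386 m^2
w = sqrt(0.0786386 / 0.11)
w = 0.8455 m


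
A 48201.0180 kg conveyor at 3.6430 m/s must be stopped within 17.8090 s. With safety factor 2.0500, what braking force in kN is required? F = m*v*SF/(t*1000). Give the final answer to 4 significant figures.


F = 48201.0180 * 3.6430 / 17.8090 * 2.0500 / 1000
F = 20.21 kN


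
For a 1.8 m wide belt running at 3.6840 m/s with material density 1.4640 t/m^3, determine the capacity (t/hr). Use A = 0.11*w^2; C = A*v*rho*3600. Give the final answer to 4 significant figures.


A = 0.11 * 1.8^2 = 0.3564 m^2
C = 0.3564 * 3.6840 * 1.4640 * 3600
C = 6920 t/hr
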